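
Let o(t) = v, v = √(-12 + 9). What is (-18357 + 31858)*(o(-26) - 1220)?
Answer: -16471220 + 13501*I*√3 ≈ -1.6471e+7 + 23384.0*I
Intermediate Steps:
v = I*√3 (v = √(-3) = I*√3 ≈ 1.732*I)
o(t) = I*√3
(-18357 + 31858)*(o(-26) - 1220) = (-18357 + 31858)*(I*√3 - 1220) = 13501*(-1220 + I*√3) = -16471220 + 13501*I*√3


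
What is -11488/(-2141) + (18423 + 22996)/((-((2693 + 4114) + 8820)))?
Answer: 90844897/33457407 ≈ 2.7152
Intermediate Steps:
-11488/(-2141) + (18423 + 22996)/((-((2693 + 4114) + 8820))) = -11488*(-1/2141) + 41419/((-(6807 + 8820))) = 11488/2141 + 41419/((-1*15627)) = 11488/2141 + 41419/(-15627) = 11488/2141 + 41419*(-1/15627) = 11488/2141 - 41419/15627 = 90844897/33457407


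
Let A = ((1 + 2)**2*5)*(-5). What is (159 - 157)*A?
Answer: -450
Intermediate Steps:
A = -225 (A = (3**2*5)*(-5) = (9*5)*(-5) = 45*(-5) = -225)
(159 - 157)*A = (159 - 157)*(-225) = 2*(-225) = -450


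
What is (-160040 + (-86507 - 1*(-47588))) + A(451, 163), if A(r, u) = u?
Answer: -198796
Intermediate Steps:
(-160040 + (-86507 - 1*(-47588))) + A(451, 163) = (-160040 + (-86507 - 1*(-47588))) + 163 = (-160040 + (-86507 + 47588)) + 163 = (-160040 - 38919) + 163 = -198959 + 163 = -198796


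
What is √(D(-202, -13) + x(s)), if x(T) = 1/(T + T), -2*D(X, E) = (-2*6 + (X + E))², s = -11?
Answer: 3*I*√346390/11 ≈ 160.51*I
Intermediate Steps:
D(X, E) = -(-12 + E + X)²/2 (D(X, E) = -(-2*6 + (X + E))²/2 = -(-12 + (E + X))²/2 = -(-12 + E + X)²/2)
x(T) = 1/(2*T)
√(D(-202, -13) + x(s)) = √(-(-12 - 13 - 202)²/2 + (½)/(-11)) = √(-½*(-227)² + (½)*(-1/11)) = √(-½*51529 - 1/22) = √(-51529/2 - 1/22) = √(-283410/11) = 3*I*√346390/11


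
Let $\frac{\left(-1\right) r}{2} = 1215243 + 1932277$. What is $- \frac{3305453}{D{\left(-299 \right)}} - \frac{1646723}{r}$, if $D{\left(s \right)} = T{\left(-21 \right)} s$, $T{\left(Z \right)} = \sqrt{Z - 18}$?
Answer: $\frac{1646723}{6295040} - \frac{3305453 i \sqrt{39}}{11661} \approx 0.26159 - 1770.2 i$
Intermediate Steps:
$T{\left(Z \right)} = \sqrt{-18 + Z}$
$D{\left(s \right)} = i s \sqrt{39}$ ($D{\left(s \right)} = \sqrt{-18 - 21} s = \sqrt{-39} s = i \sqrt{39} s = i s \sqrt{39}$)
$r = -6295040$ ($r = - 2 \left(1215243 + 1932277\right) = \left(-2\right) 3147520 = -6295040$)
$- \frac{3305453}{D{\left(-299 \right)}} - \frac{1646723}{r} = - \frac{3305453}{i \left(-299\right) \sqrt{39}} - \frac{1646723}{-6295040} = - \frac{3305453}{\left(-299\right) i \sqrt{39}} - - \frac{1646723}{6295040} = - 3305453 \frac{i \sqrt{39}}{11661} + \frac{1646723}{6295040} = - \frac{3305453 i \sqrt{39}}{11661} + \frac{1646723}{6295040} = \frac{1646723}{6295040} - \frac{3305453 i \sqrt{39}}{11661}$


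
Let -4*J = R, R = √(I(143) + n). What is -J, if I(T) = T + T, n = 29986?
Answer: 2*√473 ≈ 43.497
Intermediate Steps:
I(T) = 2*T
R = 8*√473 (R = √(2*143 + 29986) = √(286 + 29986) = √30272 = 8*√473 ≈ 173.99)
J = -2*√473 ≈ -43.497
-J = -(-2)*√473 = 2*√473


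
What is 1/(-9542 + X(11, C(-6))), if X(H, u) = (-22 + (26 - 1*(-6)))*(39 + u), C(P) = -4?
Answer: -1/9192 ≈ -0.00010879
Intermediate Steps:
X(H, u) = 390 + 10*u (X(H, u) = (-22 + (26 + 6))*(39 + u) = (-22 + 32)*(39 + u) = 10*(39 + u) = 390 + 10*u)
1/(-9542 + X(11, C(-6))) = 1/(-9542 + (390 + 10*(-4))) = 1/(-9542 + (390 - 40)) = 1/(-9542 + 350) = 1/(-9192) = -1/9192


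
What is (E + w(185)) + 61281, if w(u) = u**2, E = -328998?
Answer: -233492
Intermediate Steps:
(E + w(185)) + 61281 = (-328998 + 185**2) + 61281 = (-328998 + 34225) + 61281 = -294773 + 61281 = -233492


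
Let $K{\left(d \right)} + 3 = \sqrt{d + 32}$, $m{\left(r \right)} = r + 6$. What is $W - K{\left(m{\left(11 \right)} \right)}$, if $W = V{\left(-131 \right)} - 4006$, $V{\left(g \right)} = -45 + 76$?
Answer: $-3979$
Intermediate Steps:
$V{\left(g \right)} = 31$
$W = -3975$ ($W = 31 - 4006 = -3975$)
$m{\left(r \right)} = 6 + r$
$K{\left(d \right)} = -3 + \sqrt{32 + d}$ ($K{\left(d \right)} = -3 + \sqrt{d + 32} = -3 + \sqrt{32 + d}$)
$W - K{\left(m{\left(11 \right)} \right)} = -3975 - \left(-3 + \sqrt{32 + \left(6 + 11\right)}\right) = -3975 - \left(-3 + \sqrt{32 + 17}\right) = -3975 - \left(-3 + \sqrt{49}\right) = -3975 - \left(-3 + 7\right) = -3975 - 4 = -3979$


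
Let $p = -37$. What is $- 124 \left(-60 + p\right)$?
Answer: $12028$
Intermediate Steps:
$- 124 \left(-60 + p\right) = - 124 \left(-60 - 37\right) = \left(-124\right) \left(-97\right) = 12028$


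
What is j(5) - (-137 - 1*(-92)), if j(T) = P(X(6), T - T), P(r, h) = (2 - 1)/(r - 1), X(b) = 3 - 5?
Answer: 134/3 ≈ 44.667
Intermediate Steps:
X(b) = -2
P(r, h) = 1/(-1 + r)
j(T) = -⅓ (j(T) = 1/(-1 - 2) = 1/(-3) = -⅓)
j(5) - (-137 - 1*(-92)) = -⅓ - (-137 - 1*(-92)) = -⅓ - (-137 + 92) = -⅓ - 1*(-45) = -⅓ + 45 = 134/3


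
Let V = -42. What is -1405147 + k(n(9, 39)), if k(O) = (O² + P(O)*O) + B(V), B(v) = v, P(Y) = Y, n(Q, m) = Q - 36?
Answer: -1403731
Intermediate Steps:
n(Q, m) = -36 + Q
k(O) = -42 + 2*O² (k(O) = (O² + O*O) - 42 = (O² + O²) - 42 = 2*O² - 42 = -42 + 2*O²)
-1405147 + k(n(9, 39)) = -1405147 + (-42 + 2*(-36 + 9)²) = -1405147 + (-42 + 2*(-27)²) = -1405147 + (-42 + 2*729) = -1405147 + (-42 + 1458) = -1405147 + 1416 = -1403731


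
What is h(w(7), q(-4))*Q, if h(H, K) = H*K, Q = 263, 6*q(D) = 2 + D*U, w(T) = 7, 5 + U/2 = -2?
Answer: 53389/3 ≈ 17796.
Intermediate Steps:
U = -14 (U = -10 + 2*(-2) = -10 - 4 = -14)
q(D) = ⅓ - 7*D/3 (q(D) = (2 + D*(-14))/6 = (2 - 14*D)/6 = ⅓ - 7*D/3)
h(w(7), q(-4))*Q = (7*(⅓ - 7/3*(-4)))*263 = (7*(⅓ + 28/3))*263 = (7*(29/3))*263 = (203/3)*263 = 53389/3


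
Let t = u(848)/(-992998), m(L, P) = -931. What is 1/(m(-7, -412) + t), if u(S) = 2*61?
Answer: -496499/462240630 ≈ -0.0010741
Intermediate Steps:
u(S) = 122
t = -61/496499 (t = 122/(-992998) = 122*(-1/992998) = -61/496499 ≈ -0.00012286)
1/(m(-7, -412) + t) = 1/(-931 - 61/496499) = 1/(-462240630/496499) = -496499/462240630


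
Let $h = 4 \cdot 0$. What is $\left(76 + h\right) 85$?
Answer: $6460$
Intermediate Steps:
$h = 0$
$\left(76 + h\right) 85 = \left(76 + 0\right) 85 = 76 \cdot 85 = 6460$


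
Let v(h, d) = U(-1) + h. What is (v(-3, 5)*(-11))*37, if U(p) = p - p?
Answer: 1221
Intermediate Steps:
U(p) = 0
v(h, d) = h (v(h, d) = 0 + h = h)
(v(-3, 5)*(-11))*37 = -3*(-11)*37 = 33*37 = 1221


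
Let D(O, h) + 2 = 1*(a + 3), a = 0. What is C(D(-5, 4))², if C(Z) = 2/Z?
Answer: 4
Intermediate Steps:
D(O, h) = 1 (D(O, h) = -2 + 1*(0 + 3) = -2 + 1*3 = -2 + 3 = 1)
C(D(-5, 4))² = (2/1)² = (2*1)² = 2² = 4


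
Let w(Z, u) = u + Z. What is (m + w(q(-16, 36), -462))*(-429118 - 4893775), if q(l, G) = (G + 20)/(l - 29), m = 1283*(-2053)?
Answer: 631033228787293/45 ≈ 1.4023e+13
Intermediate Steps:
m = -2633999
q(l, G) = (20 + G)/(-29 + l)
w(Z, u) = Z + u
(m + w(q(-16, 36), -462))*(-429118 - 4893775) = (-2633999 + ((20 + 36)/(-29 - 16) - 462))*(-429118 - 4893775) = (-2633999 + (56/(-45) - 462))*(-5322893) = (-2633999 + (-1/45*56 - 462))*(-5322893) = (-2633999 + (-56/45 - 462))*(-5322893) = (-2633999 - 20846/45)*(-5322893) = -118550801/45*(-5322893) = 631033228787293/45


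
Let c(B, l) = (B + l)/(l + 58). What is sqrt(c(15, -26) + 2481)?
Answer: sqrt(158762)/8 ≈ 49.806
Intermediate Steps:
c(B, l) = (B + l)/(58 + l)
sqrt(c(15, -26) + 2481) = sqrt((15 - 26)/(58 - 26) + 2481) = sqrt(-11/32 + 2481) = sqrt(79381/32) = sqrt(158762)/8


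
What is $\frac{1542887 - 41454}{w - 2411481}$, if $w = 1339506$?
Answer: $- \frac{1501433}{1071975} \approx -1.4006$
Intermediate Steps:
$\frac{1542887 - 41454}{w - 2411481} = \frac{1542887 - 41454}{1339506 - 2411481} = \frac{1501433}{-1071975} = 1501433 \left(- \frac{1}{1071975}\right) = - \frac{1501433}{1071975}$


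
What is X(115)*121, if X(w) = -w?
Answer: -13915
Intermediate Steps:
X(115)*121 = -1*115*121 = -115*121 = -13915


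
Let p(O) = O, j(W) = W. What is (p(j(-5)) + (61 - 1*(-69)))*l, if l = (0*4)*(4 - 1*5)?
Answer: 0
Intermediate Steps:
l = 0 (l = 0*(4 - 5) = 0*(-1) = 0)
(p(j(-5)) + (61 - 1*(-69)))*l = (-5 + (61 - 1*(-69)))*0 = (-5 + (61 + 69))*0 = (-5 + 130)*0 = 125*0 = 0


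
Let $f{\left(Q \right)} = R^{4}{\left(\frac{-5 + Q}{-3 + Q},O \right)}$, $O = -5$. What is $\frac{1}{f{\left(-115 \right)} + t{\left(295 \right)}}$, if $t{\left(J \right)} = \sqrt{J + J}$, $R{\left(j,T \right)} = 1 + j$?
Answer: $- \frac{2429941913502481}{46416104714915149} + \frac{146830437604321 \sqrt{590}}{46416104714915149} \approx 0.024486$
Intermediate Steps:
$t{\left(J \right)} = \sqrt{2} \sqrt{J}$ ($t{\left(J \right)} = \sqrt{2 J} = \sqrt{2} \sqrt{J}$)
$f{\left(Q \right)} = \left(1 + \frac{-5 + Q}{-3 + Q}\right)^{4}$
$\frac{1}{f{\left(-115 \right)} + t{\left(295 \right)}} = \frac{1}{\frac{16 \left(-4 - 115\right)^{4}}{\left(-3 - 115\right)^{4}} + \sqrt{2} \sqrt{295}} = \frac{1}{\frac{16 \left(-119\right)^{4}}{193877776} + \sqrt{590}} = \frac{1}{16 \cdot 200533921 \cdot \frac{1}{193877776} + \sqrt{590}} = \frac{1}{\frac{200533921}{12117361} + \sqrt{590}}$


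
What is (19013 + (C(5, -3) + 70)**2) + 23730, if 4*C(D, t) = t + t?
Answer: 189741/4 ≈ 47435.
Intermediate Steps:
C(D, t) = t/2 (C(D, t) = (t + t)/4 = (2*t)/4 = t/2)
(19013 + (C(5, -3) + 70)**2) + 23730 = (19013 + ((1/2)*(-3) + 70)**2) + 23730 = (19013 + (-3/2 + 70)**2) + 23730 = (19013 + (137/2)**2) + 23730 = (19013 + 18769/4) + 23730 = 94821/4 + 23730 = 189741/4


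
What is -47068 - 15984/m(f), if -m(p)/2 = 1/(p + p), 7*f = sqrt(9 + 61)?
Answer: -47068 + 15984*sqrt(70)/7 ≈ -27963.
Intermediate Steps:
f = sqrt(70)/7 (f = sqrt(9 + 61)/7 = sqrt(70)/7 ≈ 1.1952)
m(p) = -1/p (m(p) = -2/(p + p) = -2*1/(2*p) = -1/p)
-47068 - 15984/m(f) = -47068 - 15984/((-1/(sqrt(70)/7))) = -47068 - 15984/((-sqrt(70)/10)) = -47068 - 15984*(-sqrt(70)/7) = -47068 - (-15984)*sqrt(70)/7 = -47068 + 15984*sqrt(70)/7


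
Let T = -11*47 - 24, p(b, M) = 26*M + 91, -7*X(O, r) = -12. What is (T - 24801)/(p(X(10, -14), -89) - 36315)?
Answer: 12671/19269 ≈ 0.65759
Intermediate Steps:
X(O, r) = 12/7 (X(O, r) = -⅐*(-12) = 12/7)
p(b, M) = 91 + 26*M
T = -541 (T = -517 - 24 = -541)
(T - 24801)/(p(X(10, -14), -89) - 36315) = (-541 - 24801)/((91 + 26*(-89)) - 36315) = -25342/((91 - 2314) - 36315) = -25342/(-2223 - 36315) = -25342/(-38538) = -25342*(-1/38538) = 12671/19269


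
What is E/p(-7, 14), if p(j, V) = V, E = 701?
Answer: 701/14 ≈ 50.071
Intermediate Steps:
E/p(-7, 14) = 701/14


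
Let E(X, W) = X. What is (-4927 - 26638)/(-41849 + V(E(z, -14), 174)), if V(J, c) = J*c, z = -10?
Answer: 31565/43589 ≈ 0.72415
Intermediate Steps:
(-4927 - 26638)/(-41849 + V(E(z, -14), 174)) = (-4927 - 26638)/(-41849 - 10*174) = -31565/(-41849 - 1740) = -31565/(-43589) = -31565*(-1/43589) = 31565/43589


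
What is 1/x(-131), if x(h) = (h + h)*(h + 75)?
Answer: 1/14672 ≈ 6.8157e-5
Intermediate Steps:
x(h) = 2*h*(75 + h) (x(h) = (2*h)*(75 + h) = 2*h*(75 + h))
1/x(-131) = 1/(2*(-131)*(75 - 131)) = 1/(2*(-131)*(-56)) = 1/14672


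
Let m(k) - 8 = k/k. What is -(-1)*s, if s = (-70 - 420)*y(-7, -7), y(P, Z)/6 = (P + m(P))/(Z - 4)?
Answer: 5880/11 ≈ 534.54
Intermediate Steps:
m(k) = 9 (m(k) = 8 + k/k = 8 + 1 = 9)
y(P, Z) = 6*(9 + P)/(-4 + Z) (y(P, Z) = 6*((P + 9)/(Z - 4)) = 6*((9 + P)/(-4 + Z)) = 6*(9 + P)/(-4 + Z))
s = 5880/11 (s = (-70 - 420)*(6*(9 - 7)/(-4 - 7)) = -2940*2/(-11) = -2940*(-1)*2/11 = -490*(-12/11) = 5880/11 ≈ 534.54)
-(-1)*s = -(-1)*5880/11 = -1*(-5880/11) = 5880/11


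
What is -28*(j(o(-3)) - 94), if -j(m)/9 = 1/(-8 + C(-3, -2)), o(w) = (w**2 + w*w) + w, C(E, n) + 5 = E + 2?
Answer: 2614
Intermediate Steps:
C(E, n) = -3 + E (C(E, n) = -5 + (E + 2) = -5 + (2 + E) = -3 + E)
o(w) = w + 2*w**2 (o(w) = (w**2 + w**2) + w = 2*w**2 + w = w + 2*w**2)
j(m) = 9/14 (j(m) = -9/(-8 + (-3 - 3)) = -9/(-8 - 6) = -9/(-14) = -9*(-1/14) = 9/14)
-28*(j(o(-3)) - 94) = -28*(9/14 - 94) = -28*(-1307/14) = 2614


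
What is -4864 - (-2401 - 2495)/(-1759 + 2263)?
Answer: -33980/7 ≈ -4854.3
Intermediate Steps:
-4864 - (-2401 - 2495)/(-1759 + 2263) = -4864 - (-4896)/504 = -4864 - 1*(-68/7) = -4864 + 68/7 = -33980/7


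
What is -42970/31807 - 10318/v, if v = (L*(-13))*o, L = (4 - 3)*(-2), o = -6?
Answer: 160740653/2480946 ≈ 64.790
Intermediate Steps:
L = -2 (L = 1*(-2) = -2)
v = -156 (v = -2*(-13)*(-6) = 26*(-6) = -156)
-42970/31807 - 10318/v = -42970/31807 - 10318/(-156) = -42970*1/31807 - 10318*(-1/156) = -42970/31807 + 5159/78 = 160740653/2480946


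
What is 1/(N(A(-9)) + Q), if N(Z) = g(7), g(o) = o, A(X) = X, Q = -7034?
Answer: -1/7027 ≈ -0.00014231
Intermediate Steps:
N(Z) = 7
1/(N(A(-9)) + Q) = 1/(7 - 7034) = 1/(-7027) = -1/7027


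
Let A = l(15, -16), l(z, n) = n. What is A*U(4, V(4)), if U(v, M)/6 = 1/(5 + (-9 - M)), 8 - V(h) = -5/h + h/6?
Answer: 1152/151 ≈ 7.6291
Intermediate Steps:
V(h) = 8 + 5/h - h/6 (V(h) = 8 - (-5/h + h/6) = 8 + (5/h - h/6) = 8 + 5/h - h/6)
U(v, M) = 6/(-4 - M) (U(v, M) = 6/(5 + (-9 - M)) = 6/(-4 - M))
A = -16
A*U(4, V(4)) = -(-96)/(4 + (8 + 5/4 - ⅙*4)) = -(-96)/(4 + (8 + 5*(¼) - ⅔)) = -(-96)/(4 + (8 + 5/4 - ⅔)) = -(-96)/(4 + 103/12) = -(-96)/151/12 = -(-96)*12/151 = -16*(-72/151) = 1152/151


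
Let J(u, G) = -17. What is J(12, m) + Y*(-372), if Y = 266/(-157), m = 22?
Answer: 96283/157 ≈ 613.27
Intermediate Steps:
Y = -266/157 (Y = 266*(-1/157) = -266/157 ≈ -1.6943)
J(12, m) + Y*(-372) = -17 - 266/157*(-372) = -17 + 98952/157 = 96283/157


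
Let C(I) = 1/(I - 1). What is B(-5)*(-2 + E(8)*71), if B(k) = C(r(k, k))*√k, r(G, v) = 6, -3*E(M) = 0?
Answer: -2*I*√5/5 ≈ -0.89443*I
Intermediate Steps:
E(M) = 0 (E(M) = -⅓*0 = 0)
C(I) = 1/(-1 + I)
B(k) = √k/5 (B(k) = √k/(-1 + 6) = √k/5)
B(-5)*(-2 + E(8)*71) = (√(-5)/5)*(-2 + 0*71) = ((I*√5)/5)*(-2 + 0) = (I*√5/5)*(-2) = -2*I*√5/5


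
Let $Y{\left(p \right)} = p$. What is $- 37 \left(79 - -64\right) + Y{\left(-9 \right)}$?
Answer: $-5300$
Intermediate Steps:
$- 37 \left(79 - -64\right) + Y{\left(-9 \right)} = - 37 \left(79 - -64\right) - 9 = - 37 \left(79 + 64\right) - 9 = \left(-37\right) 143 - 9 = -5291 - 9 = -5300$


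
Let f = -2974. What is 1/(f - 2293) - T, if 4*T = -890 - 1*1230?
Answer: 2791509/5267 ≈ 530.00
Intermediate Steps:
T = -530 (T = (-890 - 1*1230)/4 = (-890 - 1230)/4 = (1/4)*(-2120) = -530)
1/(f - 2293) - T = 1/(-2974 - 2293) - 1*(-530) = 1/(-5267) + 530 = -1/5267 + 530 = 2791509/5267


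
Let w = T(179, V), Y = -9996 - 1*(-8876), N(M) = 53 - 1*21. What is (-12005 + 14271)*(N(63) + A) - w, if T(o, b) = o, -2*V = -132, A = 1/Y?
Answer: 40505347/560 ≈ 72331.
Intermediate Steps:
N(M) = 32 (N(M) = 53 - 21 = 32)
Y = -1120 (Y = -9996 + 8876 = -1120)
A = -1/1120 (A = 1/(-1120) = -1/1120 ≈ -0.00089286)
V = 66 (V = -½*(-132) = 66)
w = 179
(-12005 + 14271)*(N(63) + A) - w = (-12005 + 14271)*(32 - 1/1120) - 1*179 = 2266*(35839/1120) - 179 = 40605587/560 - 179 = 40505347/560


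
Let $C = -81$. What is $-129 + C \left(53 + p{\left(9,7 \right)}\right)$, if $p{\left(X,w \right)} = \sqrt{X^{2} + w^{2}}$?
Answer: $-4422 - 81 \sqrt{130} \approx -5345.5$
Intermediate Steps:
$-129 + C \left(53 + p{\left(9,7 \right)}\right) = -129 - 81 \left(53 + \sqrt{9^{2} + 7^{2}}\right) = -129 - 81 \left(53 + \sqrt{81 + 49}\right) = -129 - 81 \left(53 + \sqrt{130}\right) = -129 - \left(4293 + 81 \sqrt{130}\right) = -4422 - 81 \sqrt{130}$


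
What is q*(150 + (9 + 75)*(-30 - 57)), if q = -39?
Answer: 279162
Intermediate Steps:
q*(150 + (9 + 75)*(-30 - 57)) = -39*(150 + (9 + 75)*(-30 - 57)) = -39*(150 + 84*(-87)) = -39*(150 - 7308) = -39*(-7158) = 279162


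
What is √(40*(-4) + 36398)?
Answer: √36238 ≈ 190.36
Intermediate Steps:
√(40*(-4) + 36398) = √(-160 + 36398) = √36238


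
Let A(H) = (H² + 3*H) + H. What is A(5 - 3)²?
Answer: 144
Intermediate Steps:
A(H) = H² + 4*H
A(5 - 3)² = ((5 - 3)*(4 + (5 - 3)))² = (2*(4 + 2))² = (2*6)² = 12² = 144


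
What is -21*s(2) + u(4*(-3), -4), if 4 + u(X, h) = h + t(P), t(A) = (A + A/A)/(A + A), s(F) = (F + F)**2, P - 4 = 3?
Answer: -2404/7 ≈ -343.43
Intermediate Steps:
P = 7 (P = 4 + 3 = 7)
s(F) = 4*F**2 (s(F) = (2*F)**2 = 4*F**2)
t(A) = (1 + A)/(2*A) (t(A) = (A + 1)/((2*A)) = (1 + A)*(1/(2*A)) = (1 + A)/(2*A))
u(X, h) = -24/7 + h (u(X, h) = -4 + (h + (1/2)*(1 + 7)/7) = -4 + (h + (1/2)*(1/7)*8) = -4 + (h + 4/7) = -4 + (4/7 + h) = -24/7 + h)
-21*s(2) + u(4*(-3), -4) = -84*2**2 + (-24/7 - 4) = -84*4 - 52/7 = -21*16 - 52/7 = -336 - 52/7 = -2404/7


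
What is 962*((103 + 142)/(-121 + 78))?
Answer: -235690/43 ≈ -5481.2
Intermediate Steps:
962*((103 + 142)/(-121 + 78)) = 962*(245/(-43)) = 962*(245*(-1/43)) = 962*(-245/43) = -235690/43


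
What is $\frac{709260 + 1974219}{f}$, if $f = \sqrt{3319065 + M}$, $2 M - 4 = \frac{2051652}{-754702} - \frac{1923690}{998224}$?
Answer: $\frac{10733916 \sqrt{29433557586630419306123202839}}{1250228019587066701} \approx 1473.0$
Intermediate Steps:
$M = - \frac{121593589859}{376680824624}$ ($M = 2 + \frac{\frac{2051652}{-754702} - \frac{1923690}{998224}}{2} = 2 + \frac{2051652 \left(- \frac{1}{754702}\right) - \frac{961845}{499112}}{2} = 2 + \frac{- \frac{1025826}{377351} - \frac{961845}{499112}}{2} = 2 + \frac{1}{2} \left(- \frac{874955239107}{188340412312}\right) = 2 - \frac{874955239107}{376680824624} = - \frac{121593589859}{376680824624} \approx -0.3228$)
$f = \frac{\sqrt{29433557586630419306123202839}}{94170206156}$ ($f = \sqrt{3319065 - \frac{121593589859}{376680824624}} = \sqrt{\frac{1250228019587066701}{376680824624}} = \frac{\sqrt{29433557586630419306123202839}}{94170206156} \approx 1821.8$)
$\frac{709260 + 1974219}{f} = \frac{709260 + 1974219}{\frac{1}{94170206156} \sqrt{29433557586630419306123202839}} = 2683479 \frac{4 \sqrt{29433557586630419306123202839}}{1250228019587066701} = \frac{10733916 \sqrt{29433557586630419306123202839}}{1250228019587066701}$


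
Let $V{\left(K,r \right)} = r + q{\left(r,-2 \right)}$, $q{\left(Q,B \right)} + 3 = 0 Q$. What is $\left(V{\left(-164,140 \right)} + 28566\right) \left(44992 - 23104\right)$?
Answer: $628251264$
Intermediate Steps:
$q{\left(Q,B \right)} = -3$ ($q{\left(Q,B \right)} = -3 + 0 Q = -3 + 0 = -3$)
$V{\left(K,r \right)} = -3 + r$ ($V{\left(K,r \right)} = r - 3 = -3 + r$)
$\left(V{\left(-164,140 \right)} + 28566\right) \left(44992 - 23104\right) = \left(\left(-3 + 140\right) + 28566\right) \left(44992 - 23104\right) = \left(137 + 28566\right) 21888 = 28703 \cdot 21888 = 628251264$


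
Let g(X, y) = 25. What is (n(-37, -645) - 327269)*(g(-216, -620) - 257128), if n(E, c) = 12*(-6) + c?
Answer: 84326184558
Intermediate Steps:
n(E, c) = -72 + c
(n(-37, -645) - 327269)*(g(-216, -620) - 257128) = ((-72 - 645) - 327269)*(25 - 257128) = (-717 - 327269)*(-257103) = -327986*(-257103) = 84326184558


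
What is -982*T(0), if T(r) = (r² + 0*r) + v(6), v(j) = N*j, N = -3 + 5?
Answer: -11784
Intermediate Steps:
N = 2
v(j) = 2*j
T(r) = 12 + r² (T(r) = (r² + 0*r) + 2*6 = (r² + 0) + 12 = r² + 12 = 12 + r²)
-982*T(0) = -982*(12 + 0²) = -982*(12 + 0) = -982*12 = -11784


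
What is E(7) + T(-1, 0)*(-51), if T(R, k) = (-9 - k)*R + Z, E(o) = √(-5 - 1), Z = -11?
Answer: 102 + I*√6 ≈ 102.0 + 2.4495*I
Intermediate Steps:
E(o) = I*√6 (E(o) = √(-6) = I*√6)
T(R, k) = -11 + R*(-9 - k) (T(R, k) = (-9 - k)*R - 11 = R*(-9 - k) - 11 = -11 + R*(-9 - k))
E(7) + T(-1, 0)*(-51) = I*√6 + (-11 - 9*(-1) - 1*(-1)*0)*(-51) = I*√6 + (-11 + 9 + 0)*(-51) = I*√6 - 2*(-51) = I*√6 + 102 = 102 + I*√6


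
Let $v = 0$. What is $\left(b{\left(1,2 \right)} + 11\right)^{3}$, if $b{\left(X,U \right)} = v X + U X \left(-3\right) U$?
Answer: $-1$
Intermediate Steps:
$b{\left(X,U \right)} = - 3 X U^{2}$ ($b{\left(X,U \right)} = 0 X + U X \left(-3\right) U = 0 + - 3 U X U = 0 - 3 X U^{2} = - 3 X U^{2}$)
$\left(b{\left(1,2 \right)} + 11\right)^{3} = \left(\left(-3\right) 1 \cdot 2^{2} + 11\right)^{3} = \left(\left(-3\right) 1 \cdot 4 + 11\right)^{3} = \left(-12 + 11\right)^{3} = \left(-1\right)^{3} = -1$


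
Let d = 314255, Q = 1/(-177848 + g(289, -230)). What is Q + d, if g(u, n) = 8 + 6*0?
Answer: 55887109199/177840 ≈ 3.1426e+5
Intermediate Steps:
g(u, n) = 8 (g(u, n) = 8 + 0 = 8)
Q = -1/177840 (Q = 1/(-177848 + 8) = 1/(-177840) = -1/177840 ≈ -5.6230e-6)
Q + d = -1/177840 + 314255 = 55887109199/177840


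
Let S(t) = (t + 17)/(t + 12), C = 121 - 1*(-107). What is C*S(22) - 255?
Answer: 111/17 ≈ 6.5294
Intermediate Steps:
C = 228 (C = 121 + 107 = 228)
S(t) = (17 + t)/(12 + t)
C*S(22) - 255 = 228*((17 + 22)/(12 + 22)) - 255 = 228*(39/34) - 255 = 4446/17 - 255 = 111/17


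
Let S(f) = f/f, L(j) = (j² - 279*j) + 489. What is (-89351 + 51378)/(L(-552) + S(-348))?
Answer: -37973/459202 ≈ -0.082693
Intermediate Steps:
L(j) = 489 + j² - 279*j
S(f) = 1
(-89351 + 51378)/(L(-552) + S(-348)) = (-89351 + 51378)/((489 + (-552)² - 279*(-552)) + 1) = -37973/((489 + 304704 + 154008) + 1) = -37973/(459201 + 1) = -37973/459202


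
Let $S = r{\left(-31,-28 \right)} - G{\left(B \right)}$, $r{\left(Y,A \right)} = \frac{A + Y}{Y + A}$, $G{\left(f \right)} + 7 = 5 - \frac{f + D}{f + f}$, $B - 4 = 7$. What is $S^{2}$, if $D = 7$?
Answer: $\frac{1764}{121} \approx 14.579$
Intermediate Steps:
$B = 11$ ($B = 4 + 7 = 11$)
$G{\left(f \right)} = -2 - \frac{7 + f}{2 f}$ ($G{\left(f \right)} = -7 - \left(-5 + \frac{f + 7}{f + f}\right) = -7 + \left(5 - \frac{7 + f}{2 f}\right) = -2 - \frac{7 + f}{2 f}$)
$r{\left(Y,A \right)} = 1$ ($r{\left(Y,A \right)} = \frac{A + Y}{A + Y} = 1$)
$S = \frac{42}{11}$ ($S = 1 - \frac{-7 - 55}{2 \cdot 11} = 1 - \frac{1}{2} \cdot \frac{1}{11} \left(-7 - 55\right) = 1 - \frac{1}{2} \cdot \frac{1}{11} \left(-62\right) = 1 - - \frac{31}{11} = 1 + \frac{31}{11} = \frac{42}{11} \approx 3.8182$)
$S^{2} = \left(\frac{42}{11}\right)^{2} = \frac{1764}{121}$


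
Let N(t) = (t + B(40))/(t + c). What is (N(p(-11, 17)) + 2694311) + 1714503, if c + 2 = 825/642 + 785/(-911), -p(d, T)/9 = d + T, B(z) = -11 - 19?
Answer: 47769026687782/10834889 ≈ 4.4088e+6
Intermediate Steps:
B(z) = -30
p(d, T) = -9*T - 9*d (p(d, T) = -9*(d + T) = -9*(T + d) = -9*T - 9*d)
c = -307373/194954 (c = -2 + (825/642 + 785/(-911)) = -2 + (825*(1/642) + 785*(-1/911)) = -2 + (275/214 - 785/911) = -2 + 82535/194954 = -307373/194954 ≈ -1.5766)
N(t) = (-30 + t)/(-307373/194954 + t) (N(t) = (t - 30)/(t - 307373/194954) = (-30 + t)/(-307373/194954 + t))
(N(p(-11, 17)) + 2694311) + 1714503 = (194954*(-30 + (-9*17 - 9*(-11)))/(-307373 + 194954*(-9*17 - 9*(-11))) + 2694311) + 1714503 = (194954*(-30 + (-153 + 99))/(-307373 + 194954*(-153 + 99)) + 2694311) + 1714503 = (194954*(-30 - 54)/(-307373 + 194954*(-54)) + 2694311) + 1714503 = (194954*(-84)/(-307373 - 10527516) + 2694311) + 1714503 = (194954*(-84)/(-10834889) + 2694311) + 1714503 = (194954*(-1/10834889)*(-84) + 2694311) + 1714503 = (16376136/10834889 + 2694311) + 1714503 = 29192576992615/10834889 + 1714503 = 47769026687782/10834889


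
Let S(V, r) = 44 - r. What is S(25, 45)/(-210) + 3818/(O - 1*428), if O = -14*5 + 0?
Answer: -1609/210 ≈ -7.6619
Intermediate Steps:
O = -70 (O = -70 + 0 = -70)
S(25, 45)/(-210) + 3818/(O - 1*428) = (44 - 1*45)/(-210) + 3818/(-70 - 1*428) = (44 - 45)*(-1/210) + 3818/(-70 - 428) = -1*(-1/210) + 3818/(-498) = 1/210 + 3818*(-1/498) = 1/210 - 23/3 = -1609/210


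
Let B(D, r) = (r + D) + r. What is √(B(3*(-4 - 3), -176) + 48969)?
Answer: 2*√12149 ≈ 220.45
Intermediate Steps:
B(D, r) = D + 2*r (B(D, r) = (D + r) + r = D + 2*r)
√(B(3*(-4 - 3), -176) + 48969) = √((3*(-4 - 3) + 2*(-176)) + 48969) = √((3*(-7) - 352) + 48969) = √((-21 - 352) + 48969) = √(-373 + 48969) = √48596 = 2*√12149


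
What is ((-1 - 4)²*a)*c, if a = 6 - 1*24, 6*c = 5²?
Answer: -1875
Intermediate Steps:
c = 25/6 (c = (⅙)*5² = (⅙)*25 = 25/6 ≈ 4.1667)
a = -18 (a = 6 - 24 = -18)
((-1 - 4)²*a)*c = ((-1 - 4)²*(-18))*(25/6) = ((-5)²*(-18))*(25/6) = (25*(-18))*(25/6) = -450*25/6 = -1875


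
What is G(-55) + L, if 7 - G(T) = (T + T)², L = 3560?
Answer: -8533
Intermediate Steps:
G(T) = 7 - 4*T² (G(T) = 7 - (T + T)² = 7 - (2*T)² = 7 - 4*T²)
G(-55) + L = (7 - 4*(-55)²) + 3560 = (7 - 4*3025) + 3560 = (7 - 12100) + 3560 = -12093 + 3560 = -8533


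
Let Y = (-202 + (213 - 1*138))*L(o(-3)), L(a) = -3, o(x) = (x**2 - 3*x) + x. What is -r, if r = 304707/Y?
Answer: -101569/127 ≈ -799.76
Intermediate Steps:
o(x) = x**2 - 2*x
Y = 381 (Y = (-202 + (213 - 1*138))*(-3) = (-202 + (213 - 138))*(-3) = (-202 + 75)*(-3) = -127*(-3) = 381)
r = 101569/127 (r = 304707/381 = 304707*(1/381) = 101569/127 ≈ 799.76)
-r = -1*101569/127 = -101569/127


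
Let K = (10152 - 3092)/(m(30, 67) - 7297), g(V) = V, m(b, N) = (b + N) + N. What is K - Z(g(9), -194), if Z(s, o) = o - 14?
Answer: 1476604/7133 ≈ 207.01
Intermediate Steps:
m(b, N) = b + 2*N (m(b, N) = (N + b) + N = b + 2*N)
Z(s, o) = -14 + o
K = -7060/7133 (K = (10152 - 3092)/((30 + 2*67) - 7297) = 7060/((30 + 134) - 7297) = 7060/(164 - 7297) = 7060/(-7133) = 7060*(-1/7133) = -7060/7133 ≈ -0.98977)
K - Z(g(9), -194) = -7060/7133 - (-14 - 194) = -7060/7133 - 1*(-208) = -7060/7133 + 208 = 1476604/7133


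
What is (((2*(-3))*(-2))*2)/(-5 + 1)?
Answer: -6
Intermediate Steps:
(((2*(-3))*(-2))*2)/(-5 + 1) = (-6*(-2)*2)/(-4) = -3*2 = -¼*24 = -6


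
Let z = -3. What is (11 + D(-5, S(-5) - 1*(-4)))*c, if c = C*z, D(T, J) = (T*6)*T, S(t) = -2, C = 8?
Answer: -3864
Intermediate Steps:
D(T, J) = 6*T² (D(T, J) = (6*T)*T = 6*T²)
c = -24 (c = 8*(-3) = -24)
(11 + D(-5, S(-5) - 1*(-4)))*c = (11 + 6*(-5)²)*(-24) = (11 + 6*25)*(-24) = (11 + 150)*(-24) = 161*(-24) = -3864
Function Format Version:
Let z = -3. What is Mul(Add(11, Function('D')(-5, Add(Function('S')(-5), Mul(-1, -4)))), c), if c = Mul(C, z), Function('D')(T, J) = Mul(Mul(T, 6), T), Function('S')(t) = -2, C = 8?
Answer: -3864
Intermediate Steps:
Function('D')(T, J) = Mul(6, Pow(T, 2)) (Function('D')(T, J) = Mul(Mul(6, T), T) = Mul(6, Pow(T, 2)))
c = -24 (c = Mul(8, -3) = -24)
Mul(Add(11, Function('D')(-5, Add(Function('S')(-5), Mul(-1, -4)))), c) = Mul(Add(11, Mul(6, Pow(-5, 2))), -24) = Mul(Add(11, Mul(6, 25)), -24) = Mul(Add(11, 150), -24) = Mul(161, -24) = -3864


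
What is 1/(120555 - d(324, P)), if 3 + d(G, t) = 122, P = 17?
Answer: 1/120436 ≈ 8.3032e-6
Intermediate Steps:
d(G, t) = 119 (d(G, t) = -3 + 122 = 119)
1/(120555 - d(324, P)) = 1/(120555 - 1*119) = 1/(120555 - 119) = 1/120436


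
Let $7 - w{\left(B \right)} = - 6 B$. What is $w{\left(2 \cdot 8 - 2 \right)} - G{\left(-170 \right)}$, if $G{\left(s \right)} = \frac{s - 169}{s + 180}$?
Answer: $\frac{1249}{10} \approx 124.9$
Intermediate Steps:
$w{\left(B \right)} = 7 + 6 B$ ($w{\left(B \right)} = 7 - - 6 B = 7 + 6 B$)
$G{\left(s \right)} = \frac{-169 + s}{180 + s}$
$w{\left(2 \cdot 8 - 2 \right)} - G{\left(-170 \right)} = \left(7 + 6 \left(2 \cdot 8 - 2\right)\right) - \frac{-169 - 170}{180 - 170} = \left(7 + 6 \left(16 - 2\right)\right) - \frac{1}{10} \left(-339\right) = \left(7 + 6 \cdot 14\right) - \frac{1}{10} \left(-339\right) = \left(7 + 84\right) - - \frac{339}{10} = 91 + \frac{339}{10} = \frac{1249}{10}$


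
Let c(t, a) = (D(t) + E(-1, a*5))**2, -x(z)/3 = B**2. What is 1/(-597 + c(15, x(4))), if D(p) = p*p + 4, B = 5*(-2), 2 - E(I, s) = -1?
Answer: 1/53227 ≈ 1.8787e-5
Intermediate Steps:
E(I, s) = 3 (E(I, s) = 2 - 1*(-1) = 2 + 1 = 3)
B = -10
D(p) = 4 + p**2 (D(p) = p**2 + 4 = 4 + p**2)
x(z) = -300 (x(z) = -3*(-10)**2 = -3*100 = -300)
c(t, a) = (7 + t**2)**2 (c(t, a) = ((4 + t**2) + 3)**2 = (7 + t**2)**2)
1/(-597 + c(15, x(4))) = 1/(-597 + (7 + 15**2)**2) = 1/(-597 + (7 + 225)**2) = 1/(-597 + 232**2) = 1/(-597 + 53824) = 1/53227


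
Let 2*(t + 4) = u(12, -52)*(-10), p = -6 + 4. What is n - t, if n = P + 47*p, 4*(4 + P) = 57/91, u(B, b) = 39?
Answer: 36821/364 ≈ 101.16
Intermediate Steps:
P = -1399/364 (P = -4 + (57/91)/4 = -4 + (57*(1/91))/4 = -4 + (1/4)*(57/91) = -4 + 57/364 = -1399/364 ≈ -3.8434)
p = -2
n = -35615/364 (n = -1399/364 + 47*(-2) = -1399/364 - 94 = -35615/364 ≈ -97.843)
t = -199 (t = -4 + (39*(-10))/2 = -4 + (1/2)*(-390) = -4 - 195 = -199)
n - t = -35615/364 - 1*(-199) = -35615/364 + 199 = 36821/364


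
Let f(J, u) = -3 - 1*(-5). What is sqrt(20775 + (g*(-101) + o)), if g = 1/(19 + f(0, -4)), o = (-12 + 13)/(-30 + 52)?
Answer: sqrt(4433282238)/462 ≈ 144.12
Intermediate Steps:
o = 1/22 ≈ 0.045455
f(J, u) = 2 (f(J, u) = -3 + 5 = 2)
g = 1/21 (g = 1/(19 + 2) = 1/21 ≈ 0.047619)
sqrt(20775 + (g*(-101) + o)) = sqrt(20775 + ((1/21)*(-101) + 1/22)) = sqrt(20775 + (-101/21 + 1/22)) = sqrt(20775 - 2201/462) = sqrt(9595849/462) = sqrt(4433282238)/462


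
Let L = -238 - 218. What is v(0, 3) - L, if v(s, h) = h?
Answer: 459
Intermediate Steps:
L = -456
v(0, 3) - L = 3 - 1*(-456) = 3 + 456 = 459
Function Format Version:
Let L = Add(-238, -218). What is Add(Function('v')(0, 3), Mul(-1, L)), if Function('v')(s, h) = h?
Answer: 459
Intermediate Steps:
L = -456
Add(Function('v')(0, 3), Mul(-1, L)) = Add(3, Mul(-1, -456)) = Add(3, 456) = 459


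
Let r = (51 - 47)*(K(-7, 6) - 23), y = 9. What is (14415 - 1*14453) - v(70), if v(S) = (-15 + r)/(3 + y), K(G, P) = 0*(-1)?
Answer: -349/12 ≈ -29.083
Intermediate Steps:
K(G, P) = 0
r = -92 (r = (51 - 47)*(0 - 23) = 4*(-23) = -92)
v(S) = -107/12 (v(S) = (-15 - 92)/(3 + 9) = -107/12)
(14415 - 1*14453) - v(70) = (14415 - 1*14453) - 1*(-107/12) = (14415 - 14453) + 107/12 = -38 + 107/12 = -349/12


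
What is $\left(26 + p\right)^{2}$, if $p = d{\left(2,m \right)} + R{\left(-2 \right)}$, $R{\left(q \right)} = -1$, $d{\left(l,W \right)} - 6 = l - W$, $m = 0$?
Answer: $1089$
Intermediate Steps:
$d{\left(l,W \right)} = 6 + l - W$ ($d{\left(l,W \right)} = 6 - \left(W - l\right) = 6 + l - W$)
$p = 7$ ($p = \left(6 + 2 - 0\right) - 1 = \left(6 + 2 + 0\right) - 1 = 8 - 1 = 7$)
$\left(26 + p\right)^{2} = \left(26 + 7\right)^{2} = 33^{2} = 1089$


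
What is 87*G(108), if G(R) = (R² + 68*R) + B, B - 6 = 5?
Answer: 1654653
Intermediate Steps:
B = 11 (B = 6 + 5 = 11)
G(R) = 11 + R² + 68*R (G(R) = (R² + 68*R) + 11 = 11 + R² + 68*R)
87*G(108) = 87*(11 + 108² + 68*108) = 87*(11 + 11664 + 7344) = 87*19019 = 1654653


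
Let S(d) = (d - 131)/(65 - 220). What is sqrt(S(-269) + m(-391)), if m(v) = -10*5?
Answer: 7*I*sqrt(930)/31 ≈ 6.8862*I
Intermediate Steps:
m(v) = -50
S(d) = 131/155 - d/155 (S(d) = (-131 + d)/(-155) = (-131 + d)*(-1/155) = 131/155 - d/155)
sqrt(S(-269) + m(-391)) = sqrt((131/155 - 1/155*(-269)) - 50) = sqrt((131/155 + 269/155) - 50) = sqrt(80/31 - 50) = sqrt(-1470/31) = 7*I*sqrt(930)/31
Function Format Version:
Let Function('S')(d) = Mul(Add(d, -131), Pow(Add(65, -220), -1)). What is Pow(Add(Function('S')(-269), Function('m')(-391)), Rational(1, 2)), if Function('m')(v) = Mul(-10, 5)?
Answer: Mul(Rational(7, 31), I, Pow(930, Rational(1, 2))) ≈ Mul(6.8862, I)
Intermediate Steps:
Function('m')(v) = -50
Function('S')(d) = Add(Rational(131, 155), Mul(Rational(-1, 155), d)) (Function('S')(d) = Mul(Add(-131, d), Pow(-155, -1)) = Mul(Add(-131, d), Rational(-1, 155)) = Add(Rational(131, 155), Mul(Rational(-1, 155), d)))
Pow(Add(Function('S')(-269), Function('m')(-391)), Rational(1, 2)) = Pow(Add(Add(Rational(131, 155), Mul(Rational(-1, 155), -269)), -50), Rational(1, 2)) = Pow(Add(Add(Rational(131, 155), Rational(269, 155)), -50), Rational(1, 2)) = Pow(Add(Rational(80, 31), -50), Rational(1, 2)) = Pow(Rational(-1470, 31), Rational(1, 2)) = Mul(Rational(7, 31), I, Pow(930, Rational(1, 2)))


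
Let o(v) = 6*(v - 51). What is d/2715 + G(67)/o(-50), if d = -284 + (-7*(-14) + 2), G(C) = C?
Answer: -32601/182810 ≈ -0.17833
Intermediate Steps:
d = -184 (d = -284 + (98 + 2) = -284 + 100 = -184)
o(v) = -306 + 6*v (o(v) = 6*(-51 + v) = -306 + 6*v)
d/2715 + G(67)/o(-50) = -184/2715 + 67/(-306 + 6*(-50)) = -184*1/2715 + 67/(-306 - 300) = -184/2715 + 67/(-606) = -184/2715 + 67*(-1/606) = -184/2715 - 67/606 = -32601/182810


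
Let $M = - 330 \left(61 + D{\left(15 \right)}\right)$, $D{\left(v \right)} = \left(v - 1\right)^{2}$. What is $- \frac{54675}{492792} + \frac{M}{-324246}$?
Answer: $\frac{1336974415}{8876990824} \approx 0.15061$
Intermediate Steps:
$D{\left(v \right)} = \left(-1 + v\right)^{2}$
$M = -84810$ ($M = - 330 \left(61 + \left(-1 + 15\right)^{2}\right) = - 330 \left(61 + 14^{2}\right) = - 330 \left(61 + 196\right) = \left(-330\right) 257 = -84810$)
$- \frac{54675}{492792} + \frac{M}{-324246} = - \frac{54675}{492792} - \frac{84810}{-324246} = \left(-54675\right) \frac{1}{492792} - - \frac{14135}{54041} = - \frac{18225}{164264} + \frac{14135}{54041} = \frac{1336974415}{8876990824}$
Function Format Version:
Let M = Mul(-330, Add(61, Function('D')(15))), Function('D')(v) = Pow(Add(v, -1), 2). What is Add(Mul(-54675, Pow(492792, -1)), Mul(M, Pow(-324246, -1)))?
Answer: Rational(1336974415, 8876990824) ≈ 0.15061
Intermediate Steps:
Function('D')(v) = Pow(Add(-1, v), 2)
M = -84810 (M = Mul(-330, Add(61, Pow(Add(-1, 15), 2))) = Mul(-330, Add(61, Pow(14, 2))) = Mul(-330, Add(61, 196)) = Mul(-330, 257) = -84810)
Add(Mul(-54675, Pow(492792, -1)), Mul(M, Pow(-324246, -1))) = Add(Mul(-54675, Pow(492792, -1)), Mul(-84810, Pow(-324246, -1))) = Add(Mul(-54675, Rational(1, 492792)), Mul(-84810, Rational(-1, 324246))) = Add(Rational(-18225, 164264), Rational(14135, 54041)) = Rational(1336974415, 8876990824)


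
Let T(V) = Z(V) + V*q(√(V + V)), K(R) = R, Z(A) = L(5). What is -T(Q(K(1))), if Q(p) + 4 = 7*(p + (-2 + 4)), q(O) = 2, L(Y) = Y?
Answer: -39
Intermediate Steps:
Z(A) = 5
Q(p) = 10 + 7*p (Q(p) = -4 + 7*(p + (-2 + 4)) = -4 + 7*(p + 2) = -4 + 7*(2 + p) = -4 + (14 + 7*p) = 10 + 7*p)
T(V) = 5 + 2*V (T(V) = 5 + V*2 = 5 + 2*V)
-T(Q(K(1))) = -(5 + 2*(10 + 7*1)) = -(5 + 2*(10 + 7)) = -(5 + 2*17) = -(5 + 34) = -1*39 = -39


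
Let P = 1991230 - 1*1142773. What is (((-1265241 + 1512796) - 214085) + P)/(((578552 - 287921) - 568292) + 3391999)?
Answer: 881927/3114338 ≈ 0.28318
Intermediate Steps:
P = 848457 (P = 1991230 - 1142773 = 848457)
(((-1265241 + 1512796) - 214085) + P)/(((578552 - 287921) - 568292) + 3391999) = (((-1265241 + 1512796) - 214085) + 848457)/(((578552 - 287921) - 568292) + 3391999) = ((247555 - 214085) + 848457)/((290631 - 568292) + 3391999) = (33470 + 848457)/(-277661 + 3391999) = 881927/3114338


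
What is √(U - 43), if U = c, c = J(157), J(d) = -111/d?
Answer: I*√1077334/157 ≈ 6.6111*I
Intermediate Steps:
c = -111/157 ≈ -0.70701
U = -111/157 ≈ -0.70701
√(U - 43) = √(-111/157 - 43) = √(-6862/157) = I*√1077334/157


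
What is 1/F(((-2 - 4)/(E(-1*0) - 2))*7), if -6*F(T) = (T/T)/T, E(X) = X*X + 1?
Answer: -252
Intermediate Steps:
E(X) = 1 + X**2 (E(X) = X**2 + 1 = 1 + X**2)
F(T) = -1/(6*T) (F(T) = -T/T/(6*T) = -1/(6*T))
1/F(((-2 - 4)/(E(-1*0) - 2))*7) = 1/(-((1 + (-1*0)**2) - 2)/(7*(-2 - 4))/6) = 1/(-1/(6*(-6/((1 + 0**2) - 2)*7))) = 1/(-1/(6*(-6/((1 + 0) - 2)*7))) = 1/(-1/(6*(-6/(1 - 2)*7))) = 1/(-1/(6*(-6/(-1)*7))) = 1/(-1/(6*(-6*(-1)*7))) = 1/(-1/(6*(6*7))) = 1/(-1/6/42) = 1/(-1/6*1/42) = 1/(-1/252) = -252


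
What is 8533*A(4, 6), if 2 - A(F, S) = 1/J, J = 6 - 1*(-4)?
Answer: 162127/10 ≈ 16213.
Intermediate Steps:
J = 10 (J = 6 + 4 = 10)
A(F, S) = 19/10 (A(F, S) = 2 - 1/10 = 2 - 1*⅒ = 2 - ⅒ = 19/10)
8533*A(4, 6) = 8533*(19/10) = 162127/10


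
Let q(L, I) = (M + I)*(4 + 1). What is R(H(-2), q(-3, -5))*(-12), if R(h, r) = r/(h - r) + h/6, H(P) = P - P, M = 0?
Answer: 12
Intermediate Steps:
H(P) = 0
q(L, I) = 5*I (q(L, I) = (0 + I)*(4 + 1) = I*5 = 5*I)
R(h, r) = h/6 + r/(h - r) (R(h, r) = r/(h - r) + h*(⅙) = r/(h - r) + h/6 = h/6 + r/(h - r))
R(H(-2), q(-3, -5))*(-12) = ((5*(-5) + (⅙)*0² - ⅙*0*5*(-5))/(0 - 5*(-5)))*(-12) = ((-25 + (⅙)*0 - ⅙*0*(-25))/(0 - 1*(-25)))*(-12) = ((-25 + 0 + 0)/(0 + 25))*(-12) = (-25/25)*(-12) = ((1/25)*(-25))*(-12) = -1*(-12) = 12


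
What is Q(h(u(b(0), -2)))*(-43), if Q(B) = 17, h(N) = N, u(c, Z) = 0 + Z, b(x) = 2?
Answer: -731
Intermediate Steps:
u(c, Z) = Z
Q(h(u(b(0), -2)))*(-43) = 17*(-43) = -731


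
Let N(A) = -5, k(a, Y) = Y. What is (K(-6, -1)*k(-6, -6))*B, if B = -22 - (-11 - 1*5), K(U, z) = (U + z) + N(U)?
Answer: -432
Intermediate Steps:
K(U, z) = -5 + U + z (K(U, z) = (U + z) - 5 = -5 + U + z)
B = -6 (B = -22 - (-11 - 5) = -22 - 1*(-16) = -22 + 16 = -6)
(K(-6, -1)*k(-6, -6))*B = ((-5 - 6 - 1)*(-6))*(-6) = -12*(-6)*(-6) = 72*(-6) = -432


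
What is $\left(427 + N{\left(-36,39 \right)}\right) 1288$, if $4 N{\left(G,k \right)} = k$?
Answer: $562534$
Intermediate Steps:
$N{\left(G,k \right)} = \frac{k}{4}$
$\left(427 + N{\left(-36,39 \right)}\right) 1288 = \left(427 + \frac{1}{4} \cdot 39\right) 1288 = \left(427 + \frac{39}{4}\right) 1288 = \frac{1747}{4} \cdot 1288 = 562534$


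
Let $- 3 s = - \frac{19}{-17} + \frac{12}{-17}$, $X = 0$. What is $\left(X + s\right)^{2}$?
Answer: $\frac{49}{2601} \approx 0.018839$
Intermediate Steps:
$s = - \frac{7}{51}$ ($s = - \frac{- \frac{19}{-17} + \frac{12}{-17}}{3} = - \frac{\left(-19\right) \left(- \frac{1}{17}\right) + 12 \left(- \frac{1}{17}\right)}{3} = - \frac{\frac{19}{17} - \frac{12}{17}}{3} = \left(- \frac{1}{3}\right) \frac{7}{17} = - \frac{7}{51} \approx -0.13725$)
$\left(X + s\right)^{2} = \left(0 - \frac{7}{51}\right)^{2} = \left(- \frac{7}{51}\right)^{2} = \frac{49}{2601}$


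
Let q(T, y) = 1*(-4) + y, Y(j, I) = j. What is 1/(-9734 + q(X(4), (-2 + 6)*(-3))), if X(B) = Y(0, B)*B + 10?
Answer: -1/9750 ≈ -0.00010256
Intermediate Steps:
X(B) = 10 (X(B) = 0*B + 10 = 0 + 10 = 10)
q(T, y) = -4 + y
1/(-9734 + q(X(4), (-2 + 6)*(-3))) = 1/(-9734 + (-4 + (-2 + 6)*(-3))) = 1/(-9734 + (-4 + 4*(-3))) = 1/(-9734 + (-4 - 12)) = 1/(-9734 - 16) = 1/(-9750) = -1/9750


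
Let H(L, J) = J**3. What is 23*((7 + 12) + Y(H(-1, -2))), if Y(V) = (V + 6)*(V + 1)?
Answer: 759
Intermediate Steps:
Y(V) = (1 + V)*(6 + V) (Y(V) = (6 + V)*(1 + V) = (1 + V)*(6 + V))
23*((7 + 12) + Y(H(-1, -2))) = 23*((7 + 12) + (6 + ((-2)**3)**2 + 7*(-2)**3)) = 23*(19 + (6 + (-8)**2 + 7*(-8))) = 23*(19 + (6 + 64 - 56)) = 23*(19 + 14) = 23*33 = 759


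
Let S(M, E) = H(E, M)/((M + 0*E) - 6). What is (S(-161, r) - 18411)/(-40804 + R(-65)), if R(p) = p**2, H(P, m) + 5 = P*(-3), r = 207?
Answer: 3074011/6108693 ≈ 0.50322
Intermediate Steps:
H(P, m) = -5 - 3*P (H(P, m) = -5 + P*(-3) = -5 - 3*P)
S(M, E) = (-5 - 3*E)/(-6 + M) (S(M, E) = (-5 - 3*E)/((M + 0*E) - 6) = (-5 - 3*E)/((M + 0) - 6) = (-5 - 3*E)/(M - 6) = (-5 - 3*E)/(-6 + M))
(S(-161, r) - 18411)/(-40804 + R(-65)) = ((-5 - 3*207)/(-6 - 161) - 18411)/(-40804 + (-65)**2) = ((-5 - 621)/(-167) - 18411)/(-40804 + 4225) = (-1/167*(-626) - 18411)/(-36579) = (626/167 - 18411)*(-1/36579) = -3074011/167*(-1/36579) = 3074011/6108693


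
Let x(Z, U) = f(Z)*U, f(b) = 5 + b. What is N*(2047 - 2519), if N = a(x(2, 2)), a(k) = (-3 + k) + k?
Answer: -11800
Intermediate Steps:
x(Z, U) = U*(5 + Z) (x(Z, U) = (5 + Z)*U = U*(5 + Z))
a(k) = -3 + 2*k
N = 25 (N = -3 + 2*(2*(5 + 2)) = -3 + 2*(2*7) = -3 + 2*14 = -3 + 28 = 25)
N*(2047 - 2519) = 25*(2047 - 2519) = 25*(-472) = -11800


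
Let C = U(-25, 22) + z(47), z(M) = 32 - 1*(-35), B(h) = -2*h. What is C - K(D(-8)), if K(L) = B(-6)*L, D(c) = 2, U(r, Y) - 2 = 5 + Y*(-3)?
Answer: -16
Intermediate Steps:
U(r, Y) = 7 - 3*Y (U(r, Y) = 2 + (5 + Y*(-3)) = 2 + (5 - 3*Y) = 7 - 3*Y)
z(M) = 67 (z(M) = 32 + 35 = 67)
K(L) = 12*L (K(L) = (-2*(-6))*L = 12*L)
C = 8 (C = (7 - 3*22) + 67 = (7 - 66) + 67 = -59 + 67 = 8)
C - K(D(-8)) = 8 - 12*2 = 8 - 1*24 = 8 - 24 = -16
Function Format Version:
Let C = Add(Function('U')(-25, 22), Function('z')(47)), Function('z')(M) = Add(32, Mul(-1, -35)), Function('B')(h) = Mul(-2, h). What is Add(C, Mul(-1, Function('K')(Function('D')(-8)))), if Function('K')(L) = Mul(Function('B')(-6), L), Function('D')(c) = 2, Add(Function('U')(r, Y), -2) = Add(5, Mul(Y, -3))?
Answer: -16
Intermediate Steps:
Function('U')(r, Y) = Add(7, Mul(-3, Y)) (Function('U')(r, Y) = Add(2, Add(5, Mul(Y, -3))) = Add(2, Add(5, Mul(-3, Y))) = Add(7, Mul(-3, Y)))
Function('z')(M) = 67 (Function('z')(M) = Add(32, 35) = 67)
Function('K')(L) = Mul(12, L) (Function('K')(L) = Mul(Mul(-2, -6), L) = Mul(12, L))
C = 8 (C = Add(Add(7, Mul(-3, 22)), 67) = Add(Add(7, -66), 67) = Add(-59, 67) = 8)
Add(C, Mul(-1, Function('K')(Function('D')(-8)))) = Add(8, Mul(-1, Mul(12, 2))) = Add(8, Mul(-1, 24)) = Add(8, -24) = -16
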